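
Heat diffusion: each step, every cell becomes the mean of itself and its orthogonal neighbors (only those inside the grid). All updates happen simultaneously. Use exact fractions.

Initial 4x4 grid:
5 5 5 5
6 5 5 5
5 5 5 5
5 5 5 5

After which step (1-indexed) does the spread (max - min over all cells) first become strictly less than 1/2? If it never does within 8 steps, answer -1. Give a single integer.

Step 1: max=16/3, min=5, spread=1/3
  -> spread < 1/2 first at step 1
Step 2: max=631/120, min=5, spread=31/120
Step 3: max=5611/1080, min=5, spread=211/1080
Step 4: max=556843/108000, min=5, spread=16843/108000
Step 5: max=4998643/972000, min=45079/9000, spread=130111/972000
Step 6: max=149442367/29160000, min=2707159/540000, spread=3255781/29160000
Step 7: max=4474353691/874800000, min=2711107/540000, spread=82360351/874800000
Step 8: max=133971316891/26244000000, min=488506441/97200000, spread=2074577821/26244000000

Answer: 1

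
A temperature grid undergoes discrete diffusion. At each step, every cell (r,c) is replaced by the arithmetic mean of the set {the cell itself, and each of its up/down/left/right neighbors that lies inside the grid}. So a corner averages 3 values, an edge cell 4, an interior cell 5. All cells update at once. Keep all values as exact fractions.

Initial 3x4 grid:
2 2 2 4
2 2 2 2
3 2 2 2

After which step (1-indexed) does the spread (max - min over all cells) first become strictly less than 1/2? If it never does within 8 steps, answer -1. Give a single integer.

Answer: 2

Derivation:
Step 1: max=8/3, min=2, spread=2/3
Step 2: max=23/9, min=33/16, spread=71/144
  -> spread < 1/2 first at step 2
Step 3: max=257/108, min=305/144, spread=113/432
Step 4: max=30137/12960, min=6163/2880, spread=4807/25920
Step 5: max=1772881/777600, min=22315853/10368000, spread=3967681/31104000
Step 6: max=105353639/46656000, min=201189923/93312000, spread=1903471/18662400
Step 7: max=6274720921/2799360000, min=12098476417/5598720000, spread=18038617/223948800
Step 8: max=374775742739/167961600000, min=727452022403/335923200000, spread=883978523/13436928000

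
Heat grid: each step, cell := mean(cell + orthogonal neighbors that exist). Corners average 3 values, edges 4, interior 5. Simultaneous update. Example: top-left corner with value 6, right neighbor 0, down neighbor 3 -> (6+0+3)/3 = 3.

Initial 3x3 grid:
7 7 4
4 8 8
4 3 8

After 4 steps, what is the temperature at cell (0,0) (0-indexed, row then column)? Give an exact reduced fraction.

Answer: 51353/8640

Derivation:
Step 1: cell (0,0) = 6
Step 2: cell (0,0) = 73/12
Step 3: cell (0,0) = 847/144
Step 4: cell (0,0) = 51353/8640
Full grid after step 4:
  51353/8640 529049/86400 82447/12960
  983273/172800 108119/18000 267887/43200
  72227/12960 110597/19200 157529/25920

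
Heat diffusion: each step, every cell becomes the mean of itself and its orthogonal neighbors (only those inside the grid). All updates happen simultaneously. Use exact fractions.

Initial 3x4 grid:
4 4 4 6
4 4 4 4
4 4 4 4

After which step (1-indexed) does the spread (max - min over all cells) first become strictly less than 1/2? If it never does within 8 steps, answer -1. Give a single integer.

Step 1: max=14/3, min=4, spread=2/3
Step 2: max=41/9, min=4, spread=5/9
Step 3: max=473/108, min=4, spread=41/108
  -> spread < 1/2 first at step 3
Step 4: max=56057/12960, min=4, spread=4217/12960
Step 5: max=3319549/777600, min=14479/3600, spread=38417/155520
Step 6: max=197824211/46656000, min=290597/72000, spread=1903471/9331200
Step 7: max=11798429089/2799360000, min=8755759/2160000, spread=18038617/111974400
Step 8: max=705114582851/167961600000, min=790526759/194400000, spread=883978523/6718464000

Answer: 3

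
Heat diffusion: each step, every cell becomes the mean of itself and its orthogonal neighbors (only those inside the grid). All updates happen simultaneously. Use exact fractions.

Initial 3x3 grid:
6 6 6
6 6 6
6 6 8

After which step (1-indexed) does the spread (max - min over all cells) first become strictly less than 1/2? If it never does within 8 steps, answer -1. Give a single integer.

Step 1: max=20/3, min=6, spread=2/3
Step 2: max=59/9, min=6, spread=5/9
Step 3: max=689/108, min=6, spread=41/108
  -> spread < 1/2 first at step 3
Step 4: max=41011/6480, min=1091/180, spread=347/1296
Step 5: max=2439737/388800, min=10957/1800, spread=2921/15552
Step 6: max=145796539/23328000, min=1321483/216000, spread=24611/186624
Step 7: max=8716802033/1399680000, min=29816741/4860000, spread=207329/2239488
Step 8: max=521914752451/83980800000, min=1594001599/259200000, spread=1746635/26873856

Answer: 3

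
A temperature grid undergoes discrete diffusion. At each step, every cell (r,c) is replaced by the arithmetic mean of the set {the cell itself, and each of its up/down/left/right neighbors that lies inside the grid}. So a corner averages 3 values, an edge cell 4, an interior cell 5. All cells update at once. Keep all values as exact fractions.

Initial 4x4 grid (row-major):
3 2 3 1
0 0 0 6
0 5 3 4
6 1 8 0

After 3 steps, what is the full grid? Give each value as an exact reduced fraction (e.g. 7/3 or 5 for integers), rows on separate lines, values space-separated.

After step 1:
  5/3 2 3/2 10/3
  3/4 7/5 12/5 11/4
  11/4 9/5 4 13/4
  7/3 5 3 4
After step 2:
  53/36 197/120 277/120 91/36
  197/120 167/100 241/100 44/15
  229/120 299/100 289/100 7/2
  121/36 91/30 4 41/12
After step 3:
  214/135 6383/3600 7999/3600 2797/1080
  6023/3600 1553/750 7327/3000 5117/1800
  8911/3600 1499/600 1579/500 637/200
  2989/1080 6023/1800 667/200 131/36

Answer: 214/135 6383/3600 7999/3600 2797/1080
6023/3600 1553/750 7327/3000 5117/1800
8911/3600 1499/600 1579/500 637/200
2989/1080 6023/1800 667/200 131/36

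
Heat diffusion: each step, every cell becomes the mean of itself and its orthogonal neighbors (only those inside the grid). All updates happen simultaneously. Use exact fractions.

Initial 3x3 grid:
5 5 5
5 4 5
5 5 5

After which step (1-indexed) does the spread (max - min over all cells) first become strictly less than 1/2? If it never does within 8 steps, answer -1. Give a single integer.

Step 1: max=5, min=19/4, spread=1/4
  -> spread < 1/2 first at step 1
Step 2: max=391/80, min=119/25, spread=51/400
Step 3: max=1753/360, min=23177/4800, spread=589/14400
Step 4: max=1398919/288000, min=145057/30000, spread=31859/1440000
Step 5: max=8735279/1800000, min=83708393/17280000, spread=751427/86400000
Step 6: max=5028936871/1036800000, min=523365313/108000000, spread=23149331/5184000000
Step 7: max=31425068111/6480000000, min=301557345737/62208000000, spread=616540643/311040000000
Step 8: max=18098467991239/3732480000000, min=1884887546017/388800000000, spread=17737747379/18662400000000

Answer: 1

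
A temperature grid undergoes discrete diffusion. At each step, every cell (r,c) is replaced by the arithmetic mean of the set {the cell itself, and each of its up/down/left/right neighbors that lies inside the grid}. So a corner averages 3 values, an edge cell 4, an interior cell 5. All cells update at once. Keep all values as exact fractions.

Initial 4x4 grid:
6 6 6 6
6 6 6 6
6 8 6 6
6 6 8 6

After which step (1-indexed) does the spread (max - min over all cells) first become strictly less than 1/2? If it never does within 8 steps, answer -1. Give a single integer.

Step 1: max=7, min=6, spread=1
Step 2: max=809/120, min=6, spread=89/120
Step 3: max=7901/1200, min=6, spread=701/1200
Step 4: max=140569/21600, min=12149/2000, spread=46799/108000
  -> spread < 1/2 first at step 4
Step 5: max=6976697/1080000, min=164671/27000, spread=389857/1080000
Step 6: max=624159959/97200000, min=165727/27000, spread=27542759/97200000
Step 7: max=6221171201/972000000, min=14970011/2430000, spread=77722267/324000000
Step 8: max=185962377101/29160000000, min=15021270971/2430000000, spread=5707125449/29160000000

Answer: 4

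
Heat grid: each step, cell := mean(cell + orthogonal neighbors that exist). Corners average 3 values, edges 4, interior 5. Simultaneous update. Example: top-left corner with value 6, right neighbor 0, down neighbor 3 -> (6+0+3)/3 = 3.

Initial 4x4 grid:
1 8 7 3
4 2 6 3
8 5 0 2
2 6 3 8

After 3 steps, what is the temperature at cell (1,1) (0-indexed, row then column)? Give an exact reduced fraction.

Step 1: cell (1,1) = 5
Step 2: cell (1,1) = 421/100
Step 3: cell (1,1) = 1327/300
Full grid after step 3:
  245/54 8087/1800 8297/1800 9281/2160
  7817/1800 1327/300 24539/6000 29003/7200
  8051/1800 25313/6000 1478/375 5359/1440
  9827/2160 31169/7200 5773/1440 2063/540

Answer: 1327/300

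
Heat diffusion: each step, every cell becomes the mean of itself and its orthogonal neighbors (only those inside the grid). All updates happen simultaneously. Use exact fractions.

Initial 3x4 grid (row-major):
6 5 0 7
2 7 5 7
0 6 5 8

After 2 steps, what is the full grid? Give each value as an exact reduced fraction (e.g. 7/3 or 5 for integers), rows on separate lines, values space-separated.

Answer: 151/36 217/48 1093/240 47/9
63/16 451/100 134/25 1373/240
131/36 109/24 659/120 233/36

Derivation:
After step 1:
  13/3 9/2 17/4 14/3
  15/4 5 24/5 27/4
  8/3 9/2 6 20/3
After step 2:
  151/36 217/48 1093/240 47/9
  63/16 451/100 134/25 1373/240
  131/36 109/24 659/120 233/36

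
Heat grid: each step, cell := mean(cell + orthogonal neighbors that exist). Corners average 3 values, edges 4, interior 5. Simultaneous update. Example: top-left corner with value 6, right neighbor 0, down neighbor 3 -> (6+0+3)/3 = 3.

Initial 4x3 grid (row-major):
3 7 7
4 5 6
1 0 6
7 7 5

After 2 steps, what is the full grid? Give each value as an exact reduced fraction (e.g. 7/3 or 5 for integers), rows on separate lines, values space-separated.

Answer: 161/36 637/120 109/18
919/240 459/100 1279/240
301/80 101/25 401/80
17/4 391/80 5

Derivation:
After step 1:
  14/3 11/2 20/3
  13/4 22/5 6
  3 19/5 17/4
  5 19/4 6
After step 2:
  161/36 637/120 109/18
  919/240 459/100 1279/240
  301/80 101/25 401/80
  17/4 391/80 5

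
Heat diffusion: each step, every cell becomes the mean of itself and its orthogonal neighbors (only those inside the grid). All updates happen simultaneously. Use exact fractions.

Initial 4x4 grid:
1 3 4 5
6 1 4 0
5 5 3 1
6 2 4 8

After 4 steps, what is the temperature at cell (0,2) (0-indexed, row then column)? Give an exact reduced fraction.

Answer: 14591/4800

Derivation:
Step 1: cell (0,2) = 4
Step 2: cell (0,2) = 233/80
Step 3: cell (0,2) = 2529/800
Step 4: cell (0,2) = 14591/4800
Full grid after step 4:
  53771/16200 709379/216000 14591/4800 66247/21600
  789089/216000 150587/45000 196397/60000 3703/1200
  842873/216000 689033/180000 156053/45000 37009/10800
  273179/64800 53723/13500 10333/2700 11689/3240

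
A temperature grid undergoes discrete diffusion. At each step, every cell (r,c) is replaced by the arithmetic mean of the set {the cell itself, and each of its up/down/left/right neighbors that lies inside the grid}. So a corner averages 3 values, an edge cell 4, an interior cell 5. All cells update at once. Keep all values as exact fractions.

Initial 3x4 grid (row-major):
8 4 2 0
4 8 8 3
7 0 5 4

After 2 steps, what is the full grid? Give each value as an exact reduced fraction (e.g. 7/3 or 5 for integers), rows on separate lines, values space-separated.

After step 1:
  16/3 11/2 7/2 5/3
  27/4 24/5 26/5 15/4
  11/3 5 17/4 4
After step 2:
  211/36 287/60 119/30 107/36
  411/80 109/20 43/10 877/240
  185/36 1063/240 369/80 4

Answer: 211/36 287/60 119/30 107/36
411/80 109/20 43/10 877/240
185/36 1063/240 369/80 4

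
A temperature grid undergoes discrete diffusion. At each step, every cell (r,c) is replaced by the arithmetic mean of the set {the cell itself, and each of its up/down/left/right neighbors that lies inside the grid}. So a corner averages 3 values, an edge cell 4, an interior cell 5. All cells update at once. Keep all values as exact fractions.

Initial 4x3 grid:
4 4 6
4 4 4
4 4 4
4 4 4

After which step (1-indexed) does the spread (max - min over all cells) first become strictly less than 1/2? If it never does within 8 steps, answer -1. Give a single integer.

Answer: 3

Derivation:
Step 1: max=14/3, min=4, spread=2/3
Step 2: max=41/9, min=4, spread=5/9
Step 3: max=473/108, min=4, spread=41/108
  -> spread < 1/2 first at step 3
Step 4: max=56057/12960, min=4, spread=4217/12960
Step 5: max=3319549/777600, min=14479/3600, spread=38417/155520
Step 6: max=197824211/46656000, min=290597/72000, spread=1903471/9331200
Step 7: max=11798429089/2799360000, min=8755759/2160000, spread=18038617/111974400
Step 8: max=705114582851/167961600000, min=790526759/194400000, spread=883978523/6718464000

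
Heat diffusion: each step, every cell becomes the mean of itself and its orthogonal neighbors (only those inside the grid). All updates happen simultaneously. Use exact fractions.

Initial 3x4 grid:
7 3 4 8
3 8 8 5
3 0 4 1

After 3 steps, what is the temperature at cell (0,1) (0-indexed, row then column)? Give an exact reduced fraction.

Answer: 37157/7200

Derivation:
Step 1: cell (0,1) = 11/2
Step 2: cell (0,1) = 1199/240
Step 3: cell (0,1) = 37157/7200
Full grid after step 3:
  5047/1080 37157/7200 38257/7200 11803/2160
  63469/14400 13333/3000 9867/2000 11809/2400
  881/240 1599/400 3679/900 4729/1080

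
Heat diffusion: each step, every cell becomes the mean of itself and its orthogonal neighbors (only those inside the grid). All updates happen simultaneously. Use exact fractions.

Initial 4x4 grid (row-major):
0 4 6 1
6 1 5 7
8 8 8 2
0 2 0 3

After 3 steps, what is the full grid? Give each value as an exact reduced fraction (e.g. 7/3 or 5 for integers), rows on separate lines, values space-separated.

Answer: 1021/270 28121/7200 29833/7200 4697/1080
29771/7200 6467/1500 13541/3000 30793/7200
30923/7200 1637/375 2467/600 29689/7200
2141/540 26933/7200 26389/7200 3623/1080

Derivation:
After step 1:
  10/3 11/4 4 14/3
  15/4 24/5 27/5 15/4
  11/2 27/5 23/5 5
  10/3 5/2 13/4 5/3
After step 2:
  59/18 893/240 1009/240 149/36
  1043/240 221/50 451/100 1129/240
  1079/240 114/25 473/100 901/240
  34/9 869/240 721/240 119/36
After step 3:
  1021/270 28121/7200 29833/7200 4697/1080
  29771/7200 6467/1500 13541/3000 30793/7200
  30923/7200 1637/375 2467/600 29689/7200
  2141/540 26933/7200 26389/7200 3623/1080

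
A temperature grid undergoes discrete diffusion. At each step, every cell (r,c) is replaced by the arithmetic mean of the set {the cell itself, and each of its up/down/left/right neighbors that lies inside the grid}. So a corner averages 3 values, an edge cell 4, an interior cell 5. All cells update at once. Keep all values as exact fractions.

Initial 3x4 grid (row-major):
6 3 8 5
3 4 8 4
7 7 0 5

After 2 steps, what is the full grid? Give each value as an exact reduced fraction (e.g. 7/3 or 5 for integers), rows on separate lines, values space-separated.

Answer: 19/4 81/16 1303/240 103/18
59/12 491/100 263/50 569/120
91/18 121/24 173/40 9/2

Derivation:
After step 1:
  4 21/4 6 17/3
  5 5 24/5 11/2
  17/3 9/2 5 3
After step 2:
  19/4 81/16 1303/240 103/18
  59/12 491/100 263/50 569/120
  91/18 121/24 173/40 9/2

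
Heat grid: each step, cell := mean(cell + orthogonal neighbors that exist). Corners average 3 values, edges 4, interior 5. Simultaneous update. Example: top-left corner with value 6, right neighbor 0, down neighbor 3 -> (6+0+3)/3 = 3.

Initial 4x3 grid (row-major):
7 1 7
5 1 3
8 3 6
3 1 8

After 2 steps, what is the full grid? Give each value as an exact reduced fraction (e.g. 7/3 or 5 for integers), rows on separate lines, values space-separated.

Answer: 163/36 73/20 143/36
127/30 199/50 931/240
89/20 199/50 361/80
25/6 331/80 55/12

Derivation:
After step 1:
  13/3 4 11/3
  21/4 13/5 17/4
  19/4 19/5 5
  4 15/4 5
After step 2:
  163/36 73/20 143/36
  127/30 199/50 931/240
  89/20 199/50 361/80
  25/6 331/80 55/12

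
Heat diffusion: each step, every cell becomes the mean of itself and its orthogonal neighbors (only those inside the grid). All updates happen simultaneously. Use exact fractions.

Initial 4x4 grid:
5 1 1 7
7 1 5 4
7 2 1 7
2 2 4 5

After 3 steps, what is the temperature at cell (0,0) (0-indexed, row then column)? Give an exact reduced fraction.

Step 1: cell (0,0) = 13/3
Step 2: cell (0,0) = 34/9
Step 3: cell (0,0) = 2033/540
Full grid after step 3:
  2033/540 5873/1800 719/200 1379/360
  3379/900 2641/750 3411/1000 1703/400
  848/225 1234/375 11221/3000 14659/3600
  1879/540 758/225 3151/900 4549/1080

Answer: 2033/540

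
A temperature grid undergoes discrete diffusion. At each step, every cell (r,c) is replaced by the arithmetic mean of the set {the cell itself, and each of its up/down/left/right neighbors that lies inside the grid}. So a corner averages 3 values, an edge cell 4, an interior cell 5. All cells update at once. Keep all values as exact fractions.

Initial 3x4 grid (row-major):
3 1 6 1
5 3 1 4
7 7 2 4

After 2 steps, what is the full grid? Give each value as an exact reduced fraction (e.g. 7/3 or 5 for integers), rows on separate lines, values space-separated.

After step 1:
  3 13/4 9/4 11/3
  9/2 17/5 16/5 5/2
  19/3 19/4 7/2 10/3
After step 2:
  43/12 119/40 371/120 101/36
  517/120 191/50 297/100 127/40
  187/36 1079/240 887/240 28/9

Answer: 43/12 119/40 371/120 101/36
517/120 191/50 297/100 127/40
187/36 1079/240 887/240 28/9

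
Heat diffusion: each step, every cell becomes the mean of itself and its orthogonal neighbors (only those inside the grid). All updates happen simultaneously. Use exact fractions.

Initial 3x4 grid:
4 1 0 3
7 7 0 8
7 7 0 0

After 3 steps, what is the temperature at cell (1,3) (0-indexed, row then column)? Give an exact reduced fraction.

Answer: 37663/14400

Derivation:
Step 1: cell (1,3) = 11/4
Step 2: cell (1,3) = 145/48
Step 3: cell (1,3) = 37663/14400
Full grid after step 3:
  3103/720 4369/1200 9737/3600 1175/432
  24451/4800 8029/2000 18977/6000 37663/14400
  3883/720 2747/600 5731/1800 1235/432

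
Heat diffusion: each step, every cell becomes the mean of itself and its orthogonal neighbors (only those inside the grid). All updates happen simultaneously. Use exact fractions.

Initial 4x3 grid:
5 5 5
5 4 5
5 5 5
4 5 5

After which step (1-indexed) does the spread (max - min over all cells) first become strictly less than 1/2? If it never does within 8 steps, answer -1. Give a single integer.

Answer: 1

Derivation:
Step 1: max=5, min=14/3, spread=1/3
  -> spread < 1/2 first at step 1
Step 2: max=59/12, min=85/18, spread=7/36
Step 3: max=11707/2400, min=10273/2160, spread=2633/21600
Step 4: max=349739/72000, min=516521/108000, spread=647/8640
Step 5: max=12573461/2592000, min=37265383/7776000, spread=455/7776
Step 6: max=753260899/155520000, min=2241175397/466560000, spread=186073/4665600
Step 7: max=45174581441/9331200000, min=134607162823/27993600000, spread=1833163/55987200
Step 8: max=2708369390419/559872000000, min=8084704966757/1679616000000, spread=80806409/3359232000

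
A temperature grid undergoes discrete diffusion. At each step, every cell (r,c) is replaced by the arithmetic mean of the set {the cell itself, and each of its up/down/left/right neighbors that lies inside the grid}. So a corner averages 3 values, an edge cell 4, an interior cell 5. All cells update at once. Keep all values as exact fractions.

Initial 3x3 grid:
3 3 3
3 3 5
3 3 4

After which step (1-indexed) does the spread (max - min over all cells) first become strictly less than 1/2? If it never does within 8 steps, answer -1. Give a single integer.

Answer: 3

Derivation:
Step 1: max=4, min=3, spread=1
Step 2: max=889/240, min=3, spread=169/240
Step 3: max=647/180, min=3739/1200, spread=1723/3600
  -> spread < 1/2 first at step 3
Step 4: max=12583/3600, min=17087/5400, spread=143/432
Step 5: max=2238103/648000, min=38657/12000, spread=1205/5184
Step 6: max=132727741/38880000, min=63191683/19440000, spread=10151/62208
Step 7: max=879058903/259200000, min=3822144751/1166400000, spread=85517/746496
Step 8: max=472148072069/139968000000, min=76815222949/23328000000, spread=720431/8957952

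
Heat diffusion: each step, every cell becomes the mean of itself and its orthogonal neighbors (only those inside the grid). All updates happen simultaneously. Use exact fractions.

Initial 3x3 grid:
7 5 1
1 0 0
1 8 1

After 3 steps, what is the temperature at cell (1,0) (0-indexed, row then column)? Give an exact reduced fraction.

Answer: 41081/14400

Derivation:
Step 1: cell (1,0) = 9/4
Step 2: cell (1,0) = 763/240
Step 3: cell (1,0) = 41081/14400
Full grid after step 3:
  3439/1080 37981/14400 189/80
  41081/14400 8111/3000 4951/2400
  6323/2160 17753/7200 419/180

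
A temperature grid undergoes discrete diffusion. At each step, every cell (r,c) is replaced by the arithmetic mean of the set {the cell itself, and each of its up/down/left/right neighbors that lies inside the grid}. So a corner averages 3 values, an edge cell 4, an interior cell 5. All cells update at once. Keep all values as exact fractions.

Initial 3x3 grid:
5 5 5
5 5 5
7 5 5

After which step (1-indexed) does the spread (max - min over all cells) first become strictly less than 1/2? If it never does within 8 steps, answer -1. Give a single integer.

Step 1: max=17/3, min=5, spread=2/3
Step 2: max=50/9, min=5, spread=5/9
Step 3: max=581/108, min=5, spread=41/108
  -> spread < 1/2 first at step 3
Step 4: max=34531/6480, min=911/180, spread=347/1296
Step 5: max=2050937/388800, min=9157/1800, spread=2921/15552
Step 6: max=122468539/23328000, min=1105483/216000, spread=24611/186624
Step 7: max=7317122033/1399680000, min=24956741/4860000, spread=207329/2239488
Step 8: max=437933952451/83980800000, min=1334801599/259200000, spread=1746635/26873856

Answer: 3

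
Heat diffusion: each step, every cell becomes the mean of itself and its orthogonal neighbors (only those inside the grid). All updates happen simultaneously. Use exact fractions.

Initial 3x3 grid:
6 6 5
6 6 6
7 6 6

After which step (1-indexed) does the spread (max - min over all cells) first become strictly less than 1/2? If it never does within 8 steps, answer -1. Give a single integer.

Step 1: max=19/3, min=17/3, spread=2/3
Step 2: max=113/18, min=103/18, spread=5/9
Step 3: max=1337/216, min=1255/216, spread=41/108
  -> spread < 1/2 first at step 3
Step 4: max=15899/2592, min=15205/2592, spread=347/1296
Step 5: max=189545/31104, min=183703/31104, spread=2921/15552
Step 6: max=2264099/373248, min=2214877/373248, spread=24611/186624
Step 7: max=27081185/4478976, min=26666527/4478976, spread=207329/2239488
Step 8: max=324232907/53747712, min=320739637/53747712, spread=1746635/26873856

Answer: 3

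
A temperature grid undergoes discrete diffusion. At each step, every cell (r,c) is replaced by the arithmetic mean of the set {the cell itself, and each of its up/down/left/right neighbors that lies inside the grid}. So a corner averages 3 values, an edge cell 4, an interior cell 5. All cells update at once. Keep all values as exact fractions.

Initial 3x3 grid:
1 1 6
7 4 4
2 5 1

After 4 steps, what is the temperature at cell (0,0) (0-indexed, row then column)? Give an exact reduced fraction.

Step 1: cell (0,0) = 3
Step 2: cell (0,0) = 19/6
Step 3: cell (0,0) = 419/120
Step 4: cell (0,0) = 75209/21600
Full grid after step 4:
  75209/21600 190573/54000 452429/129600
  1566209/432000 1276541/360000 344977/96000
  236227/64800 11011/3000 464029/129600

Answer: 75209/21600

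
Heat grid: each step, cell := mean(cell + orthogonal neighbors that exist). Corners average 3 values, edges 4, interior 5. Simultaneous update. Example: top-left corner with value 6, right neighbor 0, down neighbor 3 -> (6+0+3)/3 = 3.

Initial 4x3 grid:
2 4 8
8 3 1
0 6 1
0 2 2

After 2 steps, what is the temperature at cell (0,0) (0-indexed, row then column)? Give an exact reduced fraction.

Step 1: cell (0,0) = 14/3
Step 2: cell (0,0) = 73/18
Full grid after step 2:
  73/18 353/80 71/18
  949/240 351/100 869/240
  589/240 153/50 589/240
  20/9 217/120 20/9

Answer: 73/18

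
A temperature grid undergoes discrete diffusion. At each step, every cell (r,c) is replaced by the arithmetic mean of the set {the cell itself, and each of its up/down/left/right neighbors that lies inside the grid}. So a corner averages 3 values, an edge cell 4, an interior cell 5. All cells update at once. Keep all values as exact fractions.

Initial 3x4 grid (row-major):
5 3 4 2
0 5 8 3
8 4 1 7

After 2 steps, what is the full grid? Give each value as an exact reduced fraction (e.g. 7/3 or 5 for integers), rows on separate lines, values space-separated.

After step 1:
  8/3 17/4 17/4 3
  9/2 4 21/5 5
  4 9/2 5 11/3
After step 2:
  137/36 91/24 157/40 49/12
  91/24 429/100 449/100 119/30
  13/3 35/8 521/120 41/9

Answer: 137/36 91/24 157/40 49/12
91/24 429/100 449/100 119/30
13/3 35/8 521/120 41/9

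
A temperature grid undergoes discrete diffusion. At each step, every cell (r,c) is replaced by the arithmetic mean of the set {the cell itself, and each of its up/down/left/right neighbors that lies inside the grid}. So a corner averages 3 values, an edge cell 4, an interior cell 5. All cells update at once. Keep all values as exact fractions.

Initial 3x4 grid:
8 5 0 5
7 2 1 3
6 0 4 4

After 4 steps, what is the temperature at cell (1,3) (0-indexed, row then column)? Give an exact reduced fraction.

Answer: 498451/172800

Derivation:
Step 1: cell (1,3) = 13/4
Step 2: cell (1,3) = 139/48
Step 3: cell (1,3) = 8273/2880
Step 4: cell (1,3) = 498451/172800
Full grid after step 4:
  22925/5184 83527/21600 69097/21600 76243/25920
  27423/6400 88703/24000 222179/72000 498451/172800
  20959/5184 152629/43200 131069/43200 74833/25920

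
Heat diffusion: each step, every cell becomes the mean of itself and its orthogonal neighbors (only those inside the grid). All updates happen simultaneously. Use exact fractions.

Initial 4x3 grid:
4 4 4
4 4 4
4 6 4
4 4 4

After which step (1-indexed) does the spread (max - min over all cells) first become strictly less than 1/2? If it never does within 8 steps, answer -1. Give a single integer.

Step 1: max=9/2, min=4, spread=1/2
Step 2: max=223/50, min=4, spread=23/50
  -> spread < 1/2 first at step 2
Step 3: max=10411/2400, min=813/200, spread=131/480
Step 4: max=92951/21600, min=14791/3600, spread=841/4320
Step 5: max=37102051/8640000, min=2973373/720000, spread=56863/345600
Step 6: max=332574341/77760000, min=26909543/6480000, spread=386393/3110400
Step 7: max=132809723131/31104000000, min=10788358813/2592000000, spread=26795339/248832000
Step 8: max=7948775714129/1866240000000, min=649166149667/155520000000, spread=254051069/2985984000

Answer: 2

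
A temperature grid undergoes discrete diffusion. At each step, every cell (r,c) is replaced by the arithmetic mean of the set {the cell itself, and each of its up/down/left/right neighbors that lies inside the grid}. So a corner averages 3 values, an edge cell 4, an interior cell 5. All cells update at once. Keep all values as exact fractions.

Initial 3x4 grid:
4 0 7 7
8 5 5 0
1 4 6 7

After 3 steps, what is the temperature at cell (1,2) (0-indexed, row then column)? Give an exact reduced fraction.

Answer: 114/25

Derivation:
Step 1: cell (1,2) = 23/5
Step 2: cell (1,2) = 24/5
Step 3: cell (1,2) = 114/25
Full grid after step 3:
  1021/240 2071/480 6593/1440 4973/1080
  6139/1440 5341/1200 114/25 4553/960
  1183/270 1597/360 3389/720 10121/2160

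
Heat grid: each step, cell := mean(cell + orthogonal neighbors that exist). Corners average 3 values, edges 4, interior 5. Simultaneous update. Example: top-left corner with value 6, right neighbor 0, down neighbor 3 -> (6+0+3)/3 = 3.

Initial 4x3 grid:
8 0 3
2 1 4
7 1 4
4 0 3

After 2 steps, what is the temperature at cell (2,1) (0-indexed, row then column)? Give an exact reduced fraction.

Answer: 127/50

Derivation:
Step 1: cell (2,1) = 13/5
Step 2: cell (2,1) = 127/50
Full grid after step 2:
  65/18 77/30 25/9
  97/30 147/50 149/60
  107/30 127/50 41/15
  55/18 53/20 22/9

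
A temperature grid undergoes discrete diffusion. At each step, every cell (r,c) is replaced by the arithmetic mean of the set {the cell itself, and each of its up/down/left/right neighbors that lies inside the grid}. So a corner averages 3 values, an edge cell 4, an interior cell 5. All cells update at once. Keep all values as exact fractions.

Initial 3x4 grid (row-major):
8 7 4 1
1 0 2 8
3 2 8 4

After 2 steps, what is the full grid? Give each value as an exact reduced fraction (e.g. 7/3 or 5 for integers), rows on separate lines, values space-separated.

After step 1:
  16/3 19/4 7/2 13/3
  3 12/5 22/5 15/4
  2 13/4 4 20/3
After step 2:
  157/36 959/240 1019/240 139/36
  191/60 89/25 361/100 383/80
  11/4 233/80 1099/240 173/36

Answer: 157/36 959/240 1019/240 139/36
191/60 89/25 361/100 383/80
11/4 233/80 1099/240 173/36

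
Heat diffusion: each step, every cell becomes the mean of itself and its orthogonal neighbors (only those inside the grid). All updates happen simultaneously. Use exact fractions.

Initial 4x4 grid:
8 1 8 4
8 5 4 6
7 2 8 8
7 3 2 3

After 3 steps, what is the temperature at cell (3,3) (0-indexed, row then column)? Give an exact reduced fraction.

Answer: 10253/2160

Derivation:
Step 1: cell (3,3) = 13/3
Step 2: cell (3,3) = 175/36
Step 3: cell (3,3) = 10253/2160
Full grid after step 3:
  2387/432 39487/7200 493/96 223/40
  20861/3600 6161/1200 5443/1000 2569/480
  19169/3600 3109/600 29087/6000 1535/288
  1117/216 8287/1800 1693/360 10253/2160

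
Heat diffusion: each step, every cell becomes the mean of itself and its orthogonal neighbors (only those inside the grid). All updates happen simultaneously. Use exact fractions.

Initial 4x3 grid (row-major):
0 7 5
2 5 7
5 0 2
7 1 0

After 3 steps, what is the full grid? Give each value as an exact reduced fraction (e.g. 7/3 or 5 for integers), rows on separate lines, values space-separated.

Answer: 301/80 60241/14400 10037/2160
349/100 22709/6000 7157/1800
5837/1800 9097/3000 877/300
3283/1080 9379/3600 413/180

Derivation:
After step 1:
  3 17/4 19/3
  3 21/5 19/4
  7/2 13/5 9/4
  13/3 2 1
After step 2:
  41/12 1067/240 46/9
  137/40 94/25 263/60
  403/120 291/100 53/20
  59/18 149/60 7/4
After step 3:
  301/80 60241/14400 10037/2160
  349/100 22709/6000 7157/1800
  5837/1800 9097/3000 877/300
  3283/1080 9379/3600 413/180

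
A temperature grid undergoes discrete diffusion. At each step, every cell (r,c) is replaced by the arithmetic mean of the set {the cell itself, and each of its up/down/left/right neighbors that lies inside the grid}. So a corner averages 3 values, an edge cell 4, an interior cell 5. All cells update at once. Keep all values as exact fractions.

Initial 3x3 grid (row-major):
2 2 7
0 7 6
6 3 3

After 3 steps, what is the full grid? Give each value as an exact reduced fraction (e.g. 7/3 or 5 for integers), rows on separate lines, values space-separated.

After step 1:
  4/3 9/2 5
  15/4 18/5 23/4
  3 19/4 4
After step 2:
  115/36 433/120 61/12
  701/240 447/100 367/80
  23/6 307/80 29/6
After step 3:
  7001/2160 29441/7200 3187/720
  51907/14400 23309/6000 22769/4800
  1271/360 20369/4800 1591/360

Answer: 7001/2160 29441/7200 3187/720
51907/14400 23309/6000 22769/4800
1271/360 20369/4800 1591/360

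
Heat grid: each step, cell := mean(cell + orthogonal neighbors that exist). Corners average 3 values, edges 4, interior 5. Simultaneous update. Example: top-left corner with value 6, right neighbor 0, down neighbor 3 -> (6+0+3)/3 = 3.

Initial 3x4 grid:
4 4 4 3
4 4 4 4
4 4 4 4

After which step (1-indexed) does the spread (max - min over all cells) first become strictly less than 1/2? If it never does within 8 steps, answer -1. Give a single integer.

Answer: 1

Derivation:
Step 1: max=4, min=11/3, spread=1/3
  -> spread < 1/2 first at step 1
Step 2: max=4, min=67/18, spread=5/18
Step 3: max=4, min=823/216, spread=41/216
Step 4: max=4, min=99463/25920, spread=4217/25920
Step 5: max=28721/7200, min=6011651/1555200, spread=38417/311040
Step 6: max=573403/144000, min=362047789/93312000, spread=1903471/18662400
Step 7: max=17164241/4320000, min=21793890911/5598720000, spread=18038617/223948800
Step 8: max=1542273241/388800000, min=1310424617149/335923200000, spread=883978523/13436928000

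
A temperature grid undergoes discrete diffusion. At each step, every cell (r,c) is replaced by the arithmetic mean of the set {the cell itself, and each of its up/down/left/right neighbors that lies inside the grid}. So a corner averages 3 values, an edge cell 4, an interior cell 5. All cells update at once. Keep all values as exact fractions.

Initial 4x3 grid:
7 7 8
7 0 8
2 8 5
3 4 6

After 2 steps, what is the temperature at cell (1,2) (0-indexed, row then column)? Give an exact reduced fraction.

Answer: 77/12

Derivation:
Step 1: cell (1,2) = 21/4
Step 2: cell (1,2) = 77/12
Full grid after step 2:
  11/2 157/24 221/36
  11/2 491/100 77/12
  79/20 134/25 26/5
  53/12 341/80 17/3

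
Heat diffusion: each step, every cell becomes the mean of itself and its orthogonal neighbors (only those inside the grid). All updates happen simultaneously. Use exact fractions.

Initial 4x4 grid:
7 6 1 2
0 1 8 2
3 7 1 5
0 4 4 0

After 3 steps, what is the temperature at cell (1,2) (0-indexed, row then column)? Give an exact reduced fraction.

Step 1: cell (1,2) = 13/5
Step 2: cell (1,2) = 41/10
Step 3: cell (1,2) = 155/48
Full grid after step 3:
  8129/2160 12781/3600 2653/720 6541/2160
  23657/7200 22667/6000 155/48 985/288
  23081/7200 18839/6000 7177/2000 6971/2400
  6077/2160 11713/3600 1181/400 455/144

Answer: 155/48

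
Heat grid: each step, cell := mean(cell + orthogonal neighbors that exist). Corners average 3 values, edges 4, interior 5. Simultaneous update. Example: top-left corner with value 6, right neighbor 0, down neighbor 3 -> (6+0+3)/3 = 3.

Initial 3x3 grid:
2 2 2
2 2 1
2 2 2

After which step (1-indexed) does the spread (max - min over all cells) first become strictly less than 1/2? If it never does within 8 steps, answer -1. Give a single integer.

Answer: 1

Derivation:
Step 1: max=2, min=5/3, spread=1/3
  -> spread < 1/2 first at step 1
Step 2: max=2, min=413/240, spread=67/240
Step 3: max=393/200, min=3883/2160, spread=1807/10800
Step 4: max=10439/5400, min=1570037/864000, spread=33401/288000
Step 5: max=1036609/540000, min=14322067/7776000, spread=3025513/38880000
Step 6: max=54844051/28800000, min=5755873133/3110400000, spread=53531/995328
Step 7: max=14760883949/7776000000, min=347215074151/186624000000, spread=450953/11943936
Step 8: max=1765231389481/933120000000, min=20885976439397/11197440000000, spread=3799043/143327232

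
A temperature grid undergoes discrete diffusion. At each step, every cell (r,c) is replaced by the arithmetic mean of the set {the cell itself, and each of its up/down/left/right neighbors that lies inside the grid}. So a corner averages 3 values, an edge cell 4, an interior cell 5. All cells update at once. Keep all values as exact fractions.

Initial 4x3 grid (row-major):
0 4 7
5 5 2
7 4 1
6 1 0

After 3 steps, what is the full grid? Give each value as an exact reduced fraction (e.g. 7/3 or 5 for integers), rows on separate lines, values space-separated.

Answer: 565/144 6989/1800 815/216
9817/2400 22703/6000 12463/3600
29731/7200 1298/375 2507/900
4223/1080 44887/14400 5101/2160

Derivation:
After step 1:
  3 4 13/3
  17/4 4 15/4
  11/2 18/5 7/4
  14/3 11/4 2/3
After step 2:
  15/4 23/6 145/36
  67/16 98/25 83/24
  1081/240 88/25 293/120
  155/36 701/240 31/18
After step 3:
  565/144 6989/1800 815/216
  9817/2400 22703/6000 12463/3600
  29731/7200 1298/375 2507/900
  4223/1080 44887/14400 5101/2160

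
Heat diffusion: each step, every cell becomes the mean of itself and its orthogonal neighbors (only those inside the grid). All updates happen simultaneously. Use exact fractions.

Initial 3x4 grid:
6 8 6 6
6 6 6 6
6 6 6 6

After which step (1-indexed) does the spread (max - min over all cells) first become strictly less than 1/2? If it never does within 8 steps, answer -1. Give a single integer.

Answer: 3

Derivation:
Step 1: max=20/3, min=6, spread=2/3
Step 2: max=391/60, min=6, spread=31/60
Step 3: max=3451/540, min=6, spread=211/540
  -> spread < 1/2 first at step 3
Step 4: max=340897/54000, min=5447/900, spread=14077/54000
Step 5: max=3056407/486000, min=327683/54000, spread=5363/24300
Step 6: max=91220809/14580000, min=182869/30000, spread=93859/583200
Step 7: max=5459074481/874800000, min=296936467/48600000, spread=4568723/34992000
Step 8: max=326708435629/52488000000, min=8929618889/1458000000, spread=8387449/83980800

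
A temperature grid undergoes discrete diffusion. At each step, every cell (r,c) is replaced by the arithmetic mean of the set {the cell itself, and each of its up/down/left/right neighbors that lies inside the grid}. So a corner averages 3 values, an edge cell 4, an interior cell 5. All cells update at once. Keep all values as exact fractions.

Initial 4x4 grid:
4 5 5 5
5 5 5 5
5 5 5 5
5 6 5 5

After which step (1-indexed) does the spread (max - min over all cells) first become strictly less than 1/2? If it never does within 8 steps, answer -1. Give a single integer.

Step 1: max=16/3, min=14/3, spread=2/3
Step 2: max=631/120, min=85/18, spread=193/360
Step 3: max=11177/2160, min=1039/216, spread=787/2160
  -> spread < 1/2 first at step 3
Step 4: max=555403/108000, min=157361/32400, spread=92599/324000
Step 5: max=16561747/3240000, min=4754987/972000, spread=2135371/9720000
Step 6: max=30948571/6075000, min=143410007/29160000, spread=25715669/145800000
Step 7: max=14809893151/2916000000, min=863797141/174960000, spread=1239822403/8748000000
Step 8: max=221664223589/43740000000, min=129965878511/26244000000, spread=3790819553/32805000000

Answer: 3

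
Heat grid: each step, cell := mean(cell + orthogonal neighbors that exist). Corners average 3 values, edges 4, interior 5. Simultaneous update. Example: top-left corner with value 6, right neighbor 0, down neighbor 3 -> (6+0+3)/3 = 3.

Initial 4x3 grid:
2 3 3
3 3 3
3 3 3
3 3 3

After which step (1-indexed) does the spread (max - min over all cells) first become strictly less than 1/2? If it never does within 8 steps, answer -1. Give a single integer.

Answer: 1

Derivation:
Step 1: max=3, min=8/3, spread=1/3
  -> spread < 1/2 first at step 1
Step 2: max=3, min=49/18, spread=5/18
Step 3: max=3, min=607/216, spread=41/216
Step 4: max=3, min=73543/25920, spread=4217/25920
Step 5: max=21521/7200, min=4456451/1555200, spread=38417/311040
Step 6: max=429403/144000, min=268735789/93312000, spread=1903471/18662400
Step 7: max=12844241/4320000, min=16195170911/5598720000, spread=18038617/223948800
Step 8: max=1153473241/388800000, min=974501417149/335923200000, spread=883978523/13436928000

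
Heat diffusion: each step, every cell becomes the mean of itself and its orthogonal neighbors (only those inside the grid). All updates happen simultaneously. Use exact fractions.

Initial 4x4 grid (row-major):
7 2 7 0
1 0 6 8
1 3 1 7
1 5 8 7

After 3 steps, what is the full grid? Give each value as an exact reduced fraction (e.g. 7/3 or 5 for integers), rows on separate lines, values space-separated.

Answer: 3217/1080 24953/7200 3297/800 3373/720
19073/7200 1913/600 1683/400 247/50
18209/7200 19199/6000 13777/3000 4843/900
1177/432 13177/3600 17557/3600 1253/216

Derivation:
After step 1:
  10/3 4 15/4 5
  9/4 12/5 22/5 21/4
  3/2 2 5 23/4
  7/3 17/4 21/4 22/3
After step 2:
  115/36 809/240 343/80 14/3
  569/240 301/100 104/25 51/10
  97/48 303/100 112/25 35/6
  97/36 83/24 131/24 55/9
After step 3:
  3217/1080 24953/7200 3297/800 3373/720
  19073/7200 1913/600 1683/400 247/50
  18209/7200 19199/6000 13777/3000 4843/900
  1177/432 13177/3600 17557/3600 1253/216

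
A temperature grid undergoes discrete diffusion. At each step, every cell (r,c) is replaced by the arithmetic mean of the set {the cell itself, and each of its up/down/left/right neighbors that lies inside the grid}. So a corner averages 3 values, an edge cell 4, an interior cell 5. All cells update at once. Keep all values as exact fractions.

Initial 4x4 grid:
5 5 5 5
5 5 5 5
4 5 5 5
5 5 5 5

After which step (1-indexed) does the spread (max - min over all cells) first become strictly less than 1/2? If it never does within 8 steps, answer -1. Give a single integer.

Step 1: max=5, min=14/3, spread=1/3
  -> spread < 1/2 first at step 1
Step 2: max=5, min=569/120, spread=31/120
Step 3: max=5, min=5189/1080, spread=211/1080
Step 4: max=5, min=523157/108000, spread=16843/108000
Step 5: max=44921/9000, min=4721357/972000, spread=130111/972000
Step 6: max=2692841/540000, min=142157633/29160000, spread=3255781/29160000
Step 7: max=2688893/540000, min=4273646309/874800000, spread=82360351/874800000
Step 8: max=483493559/97200000, min=128468683109/26244000000, spread=2074577821/26244000000

Answer: 1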